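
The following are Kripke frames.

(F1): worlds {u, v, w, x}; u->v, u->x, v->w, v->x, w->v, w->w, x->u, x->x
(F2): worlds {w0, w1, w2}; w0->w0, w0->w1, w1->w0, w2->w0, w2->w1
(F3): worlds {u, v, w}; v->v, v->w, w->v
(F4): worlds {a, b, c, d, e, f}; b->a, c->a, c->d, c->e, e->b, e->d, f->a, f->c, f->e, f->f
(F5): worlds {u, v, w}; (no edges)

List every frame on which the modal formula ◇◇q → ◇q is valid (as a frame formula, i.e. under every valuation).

(F5)

Frame correspondent (Sahlqvist): ∀x ∀y ∀z (Rxy ∧ Ryz → Rxz) — i.e. transitivity.
(F1): fails — Ruv and Rvw but not Ruw.
(F2): fails — Rw1w0 and Rw0w1 but not Rw1w1.
(F3): fails — Rwv and Rvw but not Rww.
(F4): fails — Reb and Rba but not Rea.
(F5): condition met.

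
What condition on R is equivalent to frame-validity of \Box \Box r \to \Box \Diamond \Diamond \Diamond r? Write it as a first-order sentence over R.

\forall x \forall z (xRz \to \exists w (x R^2 w \wedge z R^3 w))

This is a Sahlqvist (Geach-type) schema ◇^0□^2r → □^1◇^3r.
Minimal-valuation argument: fix x; take any y with xR^0y and any z with xR^1z. Set V(r) to the set of worlds R-reachable from y in exactly 2 steps. Then □^2r holds at y, so the antecedent holds at x; validity forces ◇^3r at z, giving a w with zR^3w and yR^2w.
First-order correspondent: \forall x \forall z (xRz \to \exists w (x R^2 w \wedge z R^3 w)).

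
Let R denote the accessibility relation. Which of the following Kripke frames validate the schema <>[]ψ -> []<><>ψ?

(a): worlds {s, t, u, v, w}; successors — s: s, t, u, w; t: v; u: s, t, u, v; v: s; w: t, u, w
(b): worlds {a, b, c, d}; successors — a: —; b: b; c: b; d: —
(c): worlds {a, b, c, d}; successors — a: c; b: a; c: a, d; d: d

Frame correspondent (Sahlqvist): forall x forall y forall z ((xRy & xRz) -> exists w (yRw & z R^2 w)) — i.e. a generalized confluence (Geach) condition.
(a): fails — sRt, sRt but no w* with tRw* and tR²w*.
(b): ✓.
(c): fails — bRa, bRa but no w with aRw and aR²w.

(b)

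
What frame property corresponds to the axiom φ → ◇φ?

reflexivity: ∀x Rxx

Replacing φ by ¬φ and contraposing gives the equivalent schema □φ → φ.
Suppose □φ→φ is valid. At any x set V(φ)={w : Rxw}. Then □φ holds at x, so φ holds at x, i.e. Rxx.
Conversely, on a frame with reflexivity the schema holds at every world under every valuation.
Frame condition: ∀x Rxx.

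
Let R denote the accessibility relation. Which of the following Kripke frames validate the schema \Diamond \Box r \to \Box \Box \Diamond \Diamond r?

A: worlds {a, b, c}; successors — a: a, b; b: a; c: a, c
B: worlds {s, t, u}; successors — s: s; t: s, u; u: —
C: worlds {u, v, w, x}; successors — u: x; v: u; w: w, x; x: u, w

Frame correspondent (Sahlqvist): \forall x \forall y \forall z ((xRy \wedge x R^2 z) \to \exists w (yRw \wedge z R^2 w)) — i.e. a generalized confluence (Geach) condition.
A: condition met.
B: fails — tRu, tR²s but no w with uRw and sR²w.
C: condition met.
Valid on: A, C.

A, C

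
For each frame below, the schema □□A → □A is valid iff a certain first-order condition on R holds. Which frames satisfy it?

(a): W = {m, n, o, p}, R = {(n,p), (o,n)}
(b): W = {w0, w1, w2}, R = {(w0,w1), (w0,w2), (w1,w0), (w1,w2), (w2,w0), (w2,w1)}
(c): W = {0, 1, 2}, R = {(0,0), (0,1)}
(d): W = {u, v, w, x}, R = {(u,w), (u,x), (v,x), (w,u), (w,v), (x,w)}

Frame correspondent (Sahlqvist): ∀x ∀y (Rxy → ∃z (Rxz ∧ Rzy)) — i.e. density.
(a): fails — Ron but no z with Roz and Rzn.
(b): condition met.
(c): condition met.
(d): fails — Rxw but no z with Rxz and Rzw.

(b), (c)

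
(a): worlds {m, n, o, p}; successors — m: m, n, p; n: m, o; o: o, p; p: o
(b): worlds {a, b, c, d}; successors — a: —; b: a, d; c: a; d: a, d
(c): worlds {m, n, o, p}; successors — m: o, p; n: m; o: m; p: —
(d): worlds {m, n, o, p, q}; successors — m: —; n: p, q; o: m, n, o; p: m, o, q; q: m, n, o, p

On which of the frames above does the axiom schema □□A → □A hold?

This is the axiom for density; its first-order frame correspondent is ∀x ∀y (Rxy → ∃z (Rxz ∧ Rzy)).
(a): satisfies the condition.
(b): fails — Rca but no z with Rcz and Rza.
(c): fails — Rnm but no z with Rnz and Rzm.
(d): fails — Rpq but no z with Rpz and Rzq.
Valid on: (a).

(a)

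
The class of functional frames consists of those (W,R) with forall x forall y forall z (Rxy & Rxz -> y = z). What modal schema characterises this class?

The condition is partial functionality. The CD schema ◇ψ → □ψ defines it.
Suppose ◇ψ→□ψ is valid. Take Rxy, Rxz and set V(ψ)={y}. Then ◇ψ at x, so □ψ at x, so ψ at z, i.e. z=y.

◇ψ → □ψ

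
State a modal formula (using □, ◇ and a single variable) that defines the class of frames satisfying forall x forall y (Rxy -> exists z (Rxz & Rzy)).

The condition is density. The C4 schema □□p → □p defines it.
Suppose □□p→□p is valid. Take Rxy and set V(p)={w : xR²w}. Then □□p at x, so □p at x, so p at y, i.e. ∃z(Rxz∧Rzy).

□□p → □p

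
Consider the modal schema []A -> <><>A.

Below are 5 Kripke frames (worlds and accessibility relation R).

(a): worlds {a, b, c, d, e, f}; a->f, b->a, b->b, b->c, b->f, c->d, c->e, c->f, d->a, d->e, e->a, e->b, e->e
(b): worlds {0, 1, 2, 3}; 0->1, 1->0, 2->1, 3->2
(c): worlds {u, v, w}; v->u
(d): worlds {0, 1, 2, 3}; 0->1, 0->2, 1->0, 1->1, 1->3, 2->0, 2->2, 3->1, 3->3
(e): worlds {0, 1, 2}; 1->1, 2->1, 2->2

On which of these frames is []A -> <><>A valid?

This is the axiom for a generalized confluence (Geach) condition; its first-order frame correspondent is forall x exists w (xRw & x R^2 w).
(a): fails — at a but no w with aRw and aR²w.
(b): fails — at 0 but no w with 0Rw and 0R²w.
(c): fails — at u but no t with uRt and uR²t.
(d): condition met.
(e): fails — at 0 but no w with 0Rw and 0R²w.

(d)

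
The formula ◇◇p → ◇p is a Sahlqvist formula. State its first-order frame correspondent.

Transitivity

This schema is equivalent to the 4 axiom □p → □□p.
Its frame correspondent is transitivity — ∀x ∀y ∀z (Rxy ∧ Ryz → Rxz).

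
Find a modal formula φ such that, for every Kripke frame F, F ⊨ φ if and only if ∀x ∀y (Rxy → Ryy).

The condition is shift-reflexivity. The T□ schema □(□r → r) defines it.
Suppose □(□r→r) is valid. Take Rxy and set V(r)={w : Ryw}. Then at y, □r holds; since □(□r→r) at x, □r→r at y, so r at y, i.e. Ryy.

□(□r → r)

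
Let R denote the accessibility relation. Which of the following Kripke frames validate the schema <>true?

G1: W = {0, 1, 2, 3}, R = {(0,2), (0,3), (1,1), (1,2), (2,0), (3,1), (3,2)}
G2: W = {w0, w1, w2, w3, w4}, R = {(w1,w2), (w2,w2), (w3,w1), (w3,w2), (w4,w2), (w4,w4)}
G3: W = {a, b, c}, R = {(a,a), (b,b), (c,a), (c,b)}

G1, G3

Frame correspondent (Sahlqvist): forall x exists y Rxy — i.e. seriality.
G1: holds.
G2: fails — world w0 has no successor.
G3: holds.
Valid on: G1, G3.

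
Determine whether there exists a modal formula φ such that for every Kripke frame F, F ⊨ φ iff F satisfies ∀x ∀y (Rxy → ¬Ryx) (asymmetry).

Not modally definable

If a class were modally definable it would be closed under surjective bounded morphisms (Goldblatt–Thomason).
The 5-cycle (worlds s,t,u,v,w with s→t→u→v→w→s) is asymmetric. Mapping every world to a single reflexive point • is a surjective bounded morphism, and the reflexive point is not asymmetric (R•• but asymmetry requires ¬R••).
So the class is not modally definable.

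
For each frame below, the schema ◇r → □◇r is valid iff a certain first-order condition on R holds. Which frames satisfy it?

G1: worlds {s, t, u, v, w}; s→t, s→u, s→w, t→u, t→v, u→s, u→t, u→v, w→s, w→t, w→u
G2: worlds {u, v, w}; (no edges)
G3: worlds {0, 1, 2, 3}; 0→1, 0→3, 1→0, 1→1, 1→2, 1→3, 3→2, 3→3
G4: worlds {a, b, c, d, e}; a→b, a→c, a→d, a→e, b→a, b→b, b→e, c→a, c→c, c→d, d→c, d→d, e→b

G2

The schema corresponds to the Euclidean property: ∀x ∀y ∀z (Rxy ∧ Rxz → Ryz).
G1: fails — Rsw and Rsw but not Rww.
G2: satisfies the condition.
G3: fails — R03 and R01 but not R31.
G4: fails — Rab and Rac but not Rbc.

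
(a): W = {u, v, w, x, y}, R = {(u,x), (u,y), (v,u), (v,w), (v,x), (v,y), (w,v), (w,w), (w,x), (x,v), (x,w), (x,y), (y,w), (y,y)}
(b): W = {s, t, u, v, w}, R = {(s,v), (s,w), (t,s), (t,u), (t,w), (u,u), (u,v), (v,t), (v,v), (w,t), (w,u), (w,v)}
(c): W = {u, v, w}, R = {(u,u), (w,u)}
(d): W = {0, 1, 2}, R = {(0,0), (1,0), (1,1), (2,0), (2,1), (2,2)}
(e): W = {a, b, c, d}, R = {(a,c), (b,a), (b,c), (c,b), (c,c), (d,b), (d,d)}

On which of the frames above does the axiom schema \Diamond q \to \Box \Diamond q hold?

Frame correspondent (Sahlqvist): \forall x \forall y \forall z (Rxy \wedge Rxz \to Ryz) — i.e. the Euclidean property.
(a): fails — Rux and Rux but not Rxx.
(b): fails — Rsv and Rsw but not Rvw.
(c): holds.
(d): fails — R10 and R11 but not R01.
(e): fails — Rbc and Rba but not Rca.
Valid on: (c).

(c)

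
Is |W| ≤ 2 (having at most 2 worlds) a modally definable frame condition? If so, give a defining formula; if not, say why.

No

Modal frame validity is preserved under disjoint unions.
Any modal formula valid on each of 3 disjoint one-world frames is valid on their disjoint union (validity is preserved under disjoint unions). Each one-world frame has |W|=1≤2, but the union has |W|=3.
So the class is not modally definable.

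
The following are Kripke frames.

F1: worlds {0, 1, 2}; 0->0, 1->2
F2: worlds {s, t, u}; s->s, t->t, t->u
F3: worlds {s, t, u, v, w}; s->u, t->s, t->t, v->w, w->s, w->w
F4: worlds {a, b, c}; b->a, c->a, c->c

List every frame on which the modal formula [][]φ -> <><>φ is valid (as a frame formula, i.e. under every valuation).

This is the axiom for a generalized confluence (Geach) condition; its first-order frame correspondent is forall x exists w (x R^2 w & x R^2 w).
F1: fails — at 1 but no w with 1R²w and 1R²w.
F2: fails — at u but no w with uR²w and uR²w.
F3: fails — at s but no w* with sR²w* and sR²w*.
F4: fails — at a but no w with aR²w and aR²w.
Valid on no frame.

none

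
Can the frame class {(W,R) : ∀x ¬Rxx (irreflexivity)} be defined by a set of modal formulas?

If a class were modally definable it would be closed under surjective bounded morphisms (Goldblatt–Thomason).
The 4-cycle (worlds s,t,u,v with s→t→u→v→s) is irreflexive, and the map sending every world to a single reflexive point • is a surjective bounded morphism (forth: every edge maps to (•,•); back: every world has a successor). So any modal formula valid on the 4-cycle is also valid on the reflexive point, which is not irreflexive.
So no modal formula (or set of formulas) defines exactly the irreflexive frames.

Not definable by any modal formula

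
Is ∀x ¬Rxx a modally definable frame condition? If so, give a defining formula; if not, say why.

Modal frame validity is preserved under surjective bounded morphisms.
The 3-cycle (worlds w0,w1,w2 with w0→w1→w2→w0) is irreflexive, and the map sending every world to a single reflexive point • is a surjective bounded morphism (forth: every edge maps to (•,•); back: every world has a successor). So any modal formula valid on the 3-cycle is also valid on the reflexive point, which is not irreflexive.
So no modal formula (or set of formulas) defines exactly the irreflexive frames.

No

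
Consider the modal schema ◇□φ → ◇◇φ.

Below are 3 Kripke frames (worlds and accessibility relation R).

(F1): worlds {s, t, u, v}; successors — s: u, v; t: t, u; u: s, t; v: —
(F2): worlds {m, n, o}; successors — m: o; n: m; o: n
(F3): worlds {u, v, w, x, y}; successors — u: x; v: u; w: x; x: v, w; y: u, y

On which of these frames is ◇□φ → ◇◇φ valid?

(F2), (F3)

Frame correspondent (Sahlqvist): ∀x ∀y (xRy → ∃w (yRw ∧ xR²w)) — i.e. a generalized confluence (Geach) condition.
(F1): fails — sRv but no w with vRw and sR²w.
(F2): satisfies the condition.
(F3): satisfies the condition.
Valid on: (F2), (F3).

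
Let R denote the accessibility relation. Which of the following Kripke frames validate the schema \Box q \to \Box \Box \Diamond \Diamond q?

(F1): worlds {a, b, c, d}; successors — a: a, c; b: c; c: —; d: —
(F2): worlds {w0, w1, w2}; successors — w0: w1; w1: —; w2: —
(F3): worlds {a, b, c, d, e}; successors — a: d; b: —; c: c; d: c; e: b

(F2)

Frame correspondent (Sahlqvist): \forall x \forall z (x R^2 z \to \exists w (xRw \wedge z R^2 w)) — i.e. a generalized confluence (Geach) condition.
(F1): fails — aR²c but no w with aRw and cR²w.
(F2): holds.
(F3): fails — aR²c but no w with aRw and cR²w.
Valid on: (F2).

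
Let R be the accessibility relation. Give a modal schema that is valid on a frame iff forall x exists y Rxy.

□ψ → ◇ψ

The condition is seriality. The D schema □ψ → ◇ψ defines it.
Suppose □ψ→◇ψ is valid. At any x set V(ψ)=W. Then □ψ at x, so ◇ψ at x, so x has a successor.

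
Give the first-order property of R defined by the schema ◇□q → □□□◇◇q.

∀x ∀y ∀z ((xRy ∧ xR³z) → ∃w (yRw ∧ zR²w))

This is a Sahlqvist (Geach-type) schema ◇^1□^1q → □^3◇^2q.
Minimal-valuation argument: fix x; take any y with xR^1y and any z with xR^3z. Set V(q) to the set of worlds R-reachable from y in exactly 1 step. Then □^1q holds at y, so the antecedent holds at x; validity forces ◇^2q at z, giving a w with zR^2w and yR^1w.
First-order correspondent: ∀x ∀y ∀z ((xRy ∧ xR³z) → ∃w (yRw ∧ zR²w)).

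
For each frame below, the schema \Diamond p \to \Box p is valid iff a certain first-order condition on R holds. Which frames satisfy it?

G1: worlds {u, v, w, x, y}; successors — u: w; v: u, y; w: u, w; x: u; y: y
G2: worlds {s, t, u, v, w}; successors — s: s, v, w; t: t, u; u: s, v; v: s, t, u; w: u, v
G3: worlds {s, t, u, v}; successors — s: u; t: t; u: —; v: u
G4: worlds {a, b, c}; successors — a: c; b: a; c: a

G3, G4

This is the axiom for partial functionality; its first-order frame correspondent is \forall x \forall y \forall z (Rxy \wedge Rxz \to y = z).
G1: fails — v sees both u and y.
G2: fails — s sees both s and v.
G3: condition met.
G4: condition met.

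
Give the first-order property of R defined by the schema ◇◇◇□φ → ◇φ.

∀x ∀y (xR³y → ∃w (yRw ∧ xRw))

This is a Sahlqvist (Geach-type) schema ◇^3□^1φ → □^0◇^1φ.
Minimal-valuation argument: fix x; take any y with xR^3y and any z with xR^0z. Set V(φ) to the set of worlds R-reachable from y in exactly 1 step. Then □^1φ holds at y, so the antecedent holds at x; validity forces ◇^1φ at z, giving a w with zR^1w and yR^1w.
First-order correspondent: ∀x ∀y (xR³y → ∃w (yRw ∧ xRw)).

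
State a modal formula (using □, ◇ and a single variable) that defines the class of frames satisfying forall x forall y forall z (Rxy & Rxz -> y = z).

◇ψ → □ψ

The condition is partial functionality. The CD schema ◇ψ → □ψ defines it.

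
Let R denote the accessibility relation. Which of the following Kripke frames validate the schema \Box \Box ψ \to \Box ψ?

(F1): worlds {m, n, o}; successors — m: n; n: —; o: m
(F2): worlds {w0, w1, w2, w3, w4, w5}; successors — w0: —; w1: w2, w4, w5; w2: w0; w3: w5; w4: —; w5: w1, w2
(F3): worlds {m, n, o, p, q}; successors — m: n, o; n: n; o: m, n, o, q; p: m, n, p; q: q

This is the axiom for density; its first-order frame correspondent is \forall x \forall y (Rxy \to \exists z (Rxz \wedge Rzy)).
(F1): fails — Rom but no z with Roz and Rzm.
(F2): fails — Rw1w5 but no z with Rw1z and Rzw5.
(F3): condition met.

(F3)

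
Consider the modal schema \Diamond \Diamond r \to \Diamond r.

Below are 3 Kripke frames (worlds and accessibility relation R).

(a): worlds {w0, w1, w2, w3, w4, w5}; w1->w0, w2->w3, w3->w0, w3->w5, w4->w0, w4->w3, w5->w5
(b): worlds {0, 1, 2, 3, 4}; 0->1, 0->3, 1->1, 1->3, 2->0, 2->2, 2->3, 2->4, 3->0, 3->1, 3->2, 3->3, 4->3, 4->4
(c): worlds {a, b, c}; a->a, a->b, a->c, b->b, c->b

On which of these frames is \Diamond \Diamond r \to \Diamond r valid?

Frame correspondent (Sahlqvist): \forall x \forall y \forall z (Rxy \wedge Ryz \to Rxz) — i.e. transitivity.
(a): fails — Rw4w3 and Rw3w5 but not Rw4w5.
(b): fails — R32 and R24 but not R34.
(c): holds.
Valid on: (c).

(c)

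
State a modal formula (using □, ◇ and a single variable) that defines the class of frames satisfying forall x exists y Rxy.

□r → ◇r

This is seriality; the standard corresponding axiom is D: □r → ◇r.
Suppose □r→◇r is valid. At any x set V(r)=W. Then □r at x, so ◇r at x, so x has a successor.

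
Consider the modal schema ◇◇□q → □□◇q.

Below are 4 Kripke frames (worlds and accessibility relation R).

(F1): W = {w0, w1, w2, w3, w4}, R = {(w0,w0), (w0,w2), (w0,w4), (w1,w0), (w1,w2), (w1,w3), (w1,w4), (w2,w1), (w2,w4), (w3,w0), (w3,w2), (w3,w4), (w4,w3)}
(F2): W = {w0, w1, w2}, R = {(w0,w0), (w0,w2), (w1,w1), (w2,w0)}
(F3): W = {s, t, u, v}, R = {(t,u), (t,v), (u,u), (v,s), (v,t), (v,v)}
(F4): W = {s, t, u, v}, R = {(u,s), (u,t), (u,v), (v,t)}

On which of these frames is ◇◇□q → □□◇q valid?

Frame correspondent (Sahlqvist): ∀x ∀y ∀z ((xR²y ∧ xR²z) → ∃w (yRw ∧ zRw)) — i.e. a generalized confluence (Geach) condition.
(F1): fails — w0R²w0, w0R²w4 but no w with w0Rw and w4Rw.
(F2): condition met.
(F3): fails — tR²s, tR²s but no w with sRw and sRw.
(F4): fails — uR²t, uR²t but no w with tRw and tRw.
Valid on: (F2).

(F2)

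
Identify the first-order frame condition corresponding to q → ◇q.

reflexivity: ∀x Rxx

Equivalently (dual form): □q → q.
Suppose □q→q is valid. At any x set V(q)={w : Rxw}. Then □q holds at x, so q holds at x, i.e. Rxx.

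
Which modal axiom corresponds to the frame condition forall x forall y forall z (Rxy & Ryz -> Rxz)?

□ψ → □□ψ

This is transitivity; the standard corresponding axiom is 4: □ψ → □□ψ.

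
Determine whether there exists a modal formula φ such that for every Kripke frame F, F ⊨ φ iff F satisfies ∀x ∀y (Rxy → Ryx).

Yes: it is symmetry, defined by the B schema r → □◇r.
Suppose r→□◇r is valid. Take Rxy and set V(r)={x}. Then r at x, so □◇r at x, so ◇r at y, so some z with Ryz has r; z=x, i.e. Ryx.

Yes, by r → □◇r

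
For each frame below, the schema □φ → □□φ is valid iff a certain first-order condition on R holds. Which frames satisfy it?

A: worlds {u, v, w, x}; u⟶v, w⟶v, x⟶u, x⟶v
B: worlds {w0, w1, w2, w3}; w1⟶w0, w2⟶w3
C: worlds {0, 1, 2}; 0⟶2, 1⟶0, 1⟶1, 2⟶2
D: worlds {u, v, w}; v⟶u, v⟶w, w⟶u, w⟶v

The schema corresponds to transitivity: ∀x ∀y ∀z (Rxy ∧ Ryz → Rxz).
A: holds.
B: holds.
C: fails — R10 and R02 but not R12.
D: fails — Rwv and Rvw but not Rww.
Valid on: A, B.

A, B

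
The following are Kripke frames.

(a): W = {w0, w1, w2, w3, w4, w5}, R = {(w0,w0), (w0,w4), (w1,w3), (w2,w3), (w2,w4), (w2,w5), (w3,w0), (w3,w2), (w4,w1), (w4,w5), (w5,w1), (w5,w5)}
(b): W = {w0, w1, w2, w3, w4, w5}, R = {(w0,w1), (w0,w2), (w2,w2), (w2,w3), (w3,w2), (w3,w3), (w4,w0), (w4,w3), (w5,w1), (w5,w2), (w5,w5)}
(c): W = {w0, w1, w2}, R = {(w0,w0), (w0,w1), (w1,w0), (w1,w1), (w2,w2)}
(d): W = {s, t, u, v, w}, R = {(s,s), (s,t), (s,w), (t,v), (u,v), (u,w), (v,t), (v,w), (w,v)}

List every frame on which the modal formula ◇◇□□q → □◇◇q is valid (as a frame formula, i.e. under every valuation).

Frame correspondent (Sahlqvist): ∀x ∀y ∀z ((xR²y ∧ xRz) → ∃w (yR²w ∧ zR²w)) — i.e. a generalized confluence (Geach) condition.
(a): fails — w0R²w1, w0Rw4 but no w with w1R²w and w4R²w.
(b): fails — w0R²w2, w0Rw1 but no w with w2R²w and w1R²w.
(c): condition met.
(d): fails — sR²v, sRt but no w* with vR²w* and tR²w*.
Valid on: (c).

(c)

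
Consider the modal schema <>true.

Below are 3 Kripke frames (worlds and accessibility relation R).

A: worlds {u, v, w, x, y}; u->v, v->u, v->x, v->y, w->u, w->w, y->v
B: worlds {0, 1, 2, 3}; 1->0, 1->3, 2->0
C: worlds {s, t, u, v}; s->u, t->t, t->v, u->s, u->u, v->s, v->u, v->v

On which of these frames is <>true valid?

This is the axiom for seriality; its first-order frame correspondent is forall x exists y Rxy.
A: fails — world x has no successor.
B: fails — world 0 has no successor.
C: satisfies the condition.
Valid on: C.

C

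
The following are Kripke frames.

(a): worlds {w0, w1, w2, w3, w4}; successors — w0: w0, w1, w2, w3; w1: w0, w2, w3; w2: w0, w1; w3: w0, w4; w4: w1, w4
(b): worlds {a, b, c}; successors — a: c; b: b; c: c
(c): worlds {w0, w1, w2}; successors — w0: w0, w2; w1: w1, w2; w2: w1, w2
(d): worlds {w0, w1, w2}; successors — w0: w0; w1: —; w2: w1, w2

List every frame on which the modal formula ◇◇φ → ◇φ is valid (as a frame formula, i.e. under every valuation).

(b), (d)

Frame correspondent (Sahlqvist): ∀x ∀y ∀z (Rxy ∧ Ryz → Rxz) — i.e. transitivity.
(a): fails — Rw1w2 and Rw2w1 but not Rw1w1.
(b): ✓.
(c): fails — Rw0w2 and Rw2w1 but not Rw0w1.
(d): ✓.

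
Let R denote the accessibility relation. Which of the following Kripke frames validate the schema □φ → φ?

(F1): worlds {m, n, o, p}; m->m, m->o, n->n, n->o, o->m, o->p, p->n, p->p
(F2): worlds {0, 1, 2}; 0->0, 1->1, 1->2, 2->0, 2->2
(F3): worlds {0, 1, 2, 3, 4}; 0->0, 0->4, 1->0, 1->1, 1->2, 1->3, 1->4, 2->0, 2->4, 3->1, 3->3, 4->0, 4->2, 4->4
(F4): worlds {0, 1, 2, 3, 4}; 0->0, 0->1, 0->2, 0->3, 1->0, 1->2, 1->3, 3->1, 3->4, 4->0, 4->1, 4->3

(F2)

This is the axiom for reflexivity; its first-order frame correspondent is ∀x Rxx.
(F1): fails — world o does not see itself.
(F2): holds.
(F3): fails — world 2 does not see itself.
(F4): fails — world 1 does not see itself.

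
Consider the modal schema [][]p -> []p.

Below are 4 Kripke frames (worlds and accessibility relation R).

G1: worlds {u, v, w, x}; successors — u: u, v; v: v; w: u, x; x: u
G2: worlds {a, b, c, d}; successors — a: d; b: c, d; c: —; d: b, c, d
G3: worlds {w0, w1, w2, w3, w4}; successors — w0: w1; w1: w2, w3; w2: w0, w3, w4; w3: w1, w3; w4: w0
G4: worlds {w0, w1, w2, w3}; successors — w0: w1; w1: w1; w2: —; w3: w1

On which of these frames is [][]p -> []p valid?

G2, G4

This is the axiom for density; its first-order frame correspondent is forall x forall y (Rxy -> exists z (Rxz & Rzy)).
G1: fails — Rwx but no z with Rwz and Rzx.
G2: satisfies the condition.
G3: fails — Rw1w2 but no z with Rw1z and Rzw2.
G4: satisfies the condition.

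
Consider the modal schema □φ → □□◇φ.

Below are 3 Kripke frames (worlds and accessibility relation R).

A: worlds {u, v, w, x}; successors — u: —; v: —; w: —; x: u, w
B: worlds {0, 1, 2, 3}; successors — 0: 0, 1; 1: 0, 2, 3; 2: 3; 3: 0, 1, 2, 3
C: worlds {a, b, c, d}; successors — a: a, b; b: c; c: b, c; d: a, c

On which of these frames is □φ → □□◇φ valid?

The schema corresponds to a generalized confluence (Geach) condition: ∀x ∀z (xR²z → ∃w (xRw ∧ zRw)).
A: ✓.
B: fails — 0R²2 but no w with 0Rw and 2Rw.
C: fails — aR²b but no w with aRw and bRw.

A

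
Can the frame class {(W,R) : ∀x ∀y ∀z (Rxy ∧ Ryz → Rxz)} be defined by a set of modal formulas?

The condition is transitivity. A defining modal formula is □r → □□r.
Suppose □r→□□r is valid. Take Rxy, Ryz and set V(r)={w : Rxw}. Then □r at x, so □□r at x, so □r at y, so r at z, i.e. Rxz.

Yes — defined by □r → □□r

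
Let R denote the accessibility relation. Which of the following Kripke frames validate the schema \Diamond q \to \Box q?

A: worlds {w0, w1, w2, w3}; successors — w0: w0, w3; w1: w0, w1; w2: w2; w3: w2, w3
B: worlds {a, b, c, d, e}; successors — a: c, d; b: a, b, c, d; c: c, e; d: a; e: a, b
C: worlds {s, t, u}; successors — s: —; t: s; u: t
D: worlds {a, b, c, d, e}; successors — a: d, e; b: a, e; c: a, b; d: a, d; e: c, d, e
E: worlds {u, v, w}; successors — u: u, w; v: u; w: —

The schema corresponds to partial functionality: \forall x \forall y \forall z (Rxy \wedge Rxz \to y = z).
A: fails — w0 sees both w0 and w3.
B: fails — a sees both c and d.
C: ✓.
D: fails — a sees both d and e.
E: fails — u sees both u and w.

C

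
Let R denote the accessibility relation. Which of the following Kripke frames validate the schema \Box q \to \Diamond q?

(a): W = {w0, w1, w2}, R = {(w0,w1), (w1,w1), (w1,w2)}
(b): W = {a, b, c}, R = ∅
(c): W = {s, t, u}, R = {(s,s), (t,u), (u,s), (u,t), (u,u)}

(c)

Frame correspondent (Sahlqvist): \forall x \exists y Rxy — i.e. seriality.
(a): fails — world w2 has no successor.
(b): fails — world a has no successor.
(c): satisfies the condition.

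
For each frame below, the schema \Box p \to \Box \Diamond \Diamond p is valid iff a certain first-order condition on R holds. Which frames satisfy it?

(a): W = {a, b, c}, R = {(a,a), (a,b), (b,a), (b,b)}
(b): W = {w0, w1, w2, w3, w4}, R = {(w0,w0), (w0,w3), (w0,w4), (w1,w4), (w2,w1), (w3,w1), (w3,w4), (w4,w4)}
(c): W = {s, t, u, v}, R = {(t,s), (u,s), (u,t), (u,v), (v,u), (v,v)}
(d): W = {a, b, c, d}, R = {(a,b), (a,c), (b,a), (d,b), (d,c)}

(a)

The schema corresponds to a generalized confluence (Geach) condition: \forall x \forall z (xRz \to \exists w (xRw \wedge z R^2 w)).
(a): condition met.
(b): fails — w2Rw1 but no w with w2Rw and w1R²w.
(c): fails — tRs but no w with tRw and sR²w.
(d): fails — aRc but no w with aRw and cR²w.
Valid on: (a).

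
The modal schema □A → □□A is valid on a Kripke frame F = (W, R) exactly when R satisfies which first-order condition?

Suppose □A→□□A is valid. Take Rxy, Ryz and set V(A)={w : Rxw}. Then □A at x, so □□A at x, so □A at y, so A at z, i.e. Rxz.
The converse is a direct semantic check.
Frame condition: ∀x ∀y ∀z (Rxy ∧ Ryz → Rxz).

Transitivity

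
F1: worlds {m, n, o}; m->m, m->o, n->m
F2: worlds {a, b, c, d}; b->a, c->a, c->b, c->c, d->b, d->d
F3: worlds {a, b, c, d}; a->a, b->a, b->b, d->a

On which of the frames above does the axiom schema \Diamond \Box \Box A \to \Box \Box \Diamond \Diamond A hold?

This is the axiom for a generalized confluence (Geach) condition; its first-order frame correspondent is \forall x \forall y \forall z ((xRy \wedge x R^2 z) \to \exists w (y R^2 w \wedge z R^2 w)).
F1: fails — mRm, mR²o but no w with mR²w and oR²w.
F2: fails — cRa, cR²a but no w with aR²w and aR²w.
F3: ✓.
Valid on: F3.

F3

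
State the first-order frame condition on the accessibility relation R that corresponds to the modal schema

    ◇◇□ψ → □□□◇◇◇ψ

∀x ∀y ∀z ((xR²y ∧ xR³z) → ∃w (yRw ∧ zR³w))

This is a Sahlqvist (Geach-type) schema ◇^2□^1ψ → □^3◇^3ψ.
Minimal-valuation argument: fix x; take any y with xR^2y and any z with xR^3z. Set V(ψ) to the set of worlds R-reachable from y in exactly 1 step. Then □^1ψ holds at y, so the antecedent holds at x; validity forces ◇^3ψ at z, giving a w with zR^3w and yR^1w.
First-order correspondent: ∀x ∀y ∀z ((xR²y ∧ xR³z) → ∃w (yRw ∧ zR³w)).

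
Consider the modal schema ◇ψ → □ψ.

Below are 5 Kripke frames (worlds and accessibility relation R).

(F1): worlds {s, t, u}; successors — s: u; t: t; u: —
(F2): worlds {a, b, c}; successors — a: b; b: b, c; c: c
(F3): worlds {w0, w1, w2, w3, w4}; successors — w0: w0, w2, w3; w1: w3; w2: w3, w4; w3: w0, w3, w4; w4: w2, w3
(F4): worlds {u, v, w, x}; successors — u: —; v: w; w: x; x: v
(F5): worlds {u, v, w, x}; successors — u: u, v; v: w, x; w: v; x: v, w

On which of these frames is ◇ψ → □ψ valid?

(F1), (F4)

The schema corresponds to partial functionality: ∀x ∀y ∀z (Rxy ∧ Rxz → y = z).
(F1): ✓.
(F2): fails — b sees both b and c.
(F3): fails — w0 sees both w0 and w2.
(F4): ✓.
(F5): fails — u sees both u and v.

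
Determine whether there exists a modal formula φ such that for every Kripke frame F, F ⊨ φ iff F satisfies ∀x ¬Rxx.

If a class were modally definable it would be closed under surjective bounded morphisms (Goldblatt–Thomason).
The 5-cycle (worlds w0,w1,w2,w3,w4 with w0→w1→w2→w3→w4→w0) is irreflexive, and the map sending every world to a single reflexive point • is a surjective bounded morphism (forth: every edge maps to (•,•); back: every world has a successor). So any modal formula valid on the 5-cycle is also valid on the reflexive point, which is not irreflexive.
So no modal formula (or set of formulas) defines exactly the irreflexive frames.

Not definable by any modal formula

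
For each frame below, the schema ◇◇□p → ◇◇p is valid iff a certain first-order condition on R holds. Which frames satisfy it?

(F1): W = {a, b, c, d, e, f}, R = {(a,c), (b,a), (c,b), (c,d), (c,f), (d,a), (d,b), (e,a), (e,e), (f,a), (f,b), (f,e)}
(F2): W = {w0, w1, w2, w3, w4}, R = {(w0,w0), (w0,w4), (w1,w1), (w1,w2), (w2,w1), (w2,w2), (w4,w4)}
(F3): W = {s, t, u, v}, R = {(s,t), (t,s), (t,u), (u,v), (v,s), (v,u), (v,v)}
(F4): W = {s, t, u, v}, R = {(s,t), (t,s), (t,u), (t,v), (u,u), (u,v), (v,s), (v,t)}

(F2)

The schema corresponds to a generalized confluence (Geach) condition: ∀x ∀y (xR²y → ∃w (yRw ∧ xR²w)).
(F1): fails — aR²b but no w with bRw and aR²w.
(F2): condition met.
(F3): fails — sR²s but no w with sRw and sR²w.
(F4): fails — sR²s but no w with sRw and sR²w.
Valid on: (F2).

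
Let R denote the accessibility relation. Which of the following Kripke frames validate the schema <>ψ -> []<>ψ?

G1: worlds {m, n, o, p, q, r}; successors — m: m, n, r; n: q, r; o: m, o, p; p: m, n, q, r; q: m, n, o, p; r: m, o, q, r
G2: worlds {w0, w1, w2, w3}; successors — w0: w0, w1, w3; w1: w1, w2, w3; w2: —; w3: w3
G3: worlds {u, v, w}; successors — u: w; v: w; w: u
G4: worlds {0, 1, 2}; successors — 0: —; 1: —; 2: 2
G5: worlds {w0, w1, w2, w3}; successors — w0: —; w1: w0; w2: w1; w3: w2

This is the axiom for the Euclidean property; its first-order frame correspondent is forall x forall y forall z (Rxy & Rxz -> Ryz).
G1: fails — Rmn and Rmm but not Rnm.
G2: fails — Rw0w1 and Rw0w0 but not Rw1w0.
G3: fails — Ruw and Ruw but not Rww.
G4: ✓.
G5: fails — Rw1w0 and Rw1w0 but not Rw0w0.

G4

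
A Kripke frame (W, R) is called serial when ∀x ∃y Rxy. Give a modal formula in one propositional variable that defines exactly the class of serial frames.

□r → ◇r

This is seriality; the standard corresponding axiom is D: □r → ◇r.
Suppose □r→◇r is valid. At any x set V(r)=W. Then □r at x, so ◇r at x, so x has a successor.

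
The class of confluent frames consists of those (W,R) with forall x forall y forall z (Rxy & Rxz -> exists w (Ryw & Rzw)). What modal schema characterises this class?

◇□p → □◇p

This is convergence; the standard corresponding axiom is .2: ◇□p → □◇p.
Suppose ◇□p→□◇p is valid. Take Rxy, Rxz and set V(p)={w : Ryw}. Then □p at y so ◇□p at x, so □◇p at x, so ◇p at z, giving w with Rzw and Ryw.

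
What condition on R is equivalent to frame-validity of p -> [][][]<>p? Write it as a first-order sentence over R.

forall x forall z (x R^3 z -> exists w (x = w & zRw))

This is a Sahlqvist (Geach-type) schema ◇^0□^0p → □^3◇^1p.
Minimal-valuation argument: fix x; take any y with xR^0y and any z with xR^3z. Set V(p) to the set of worlds R-reachable from y in exactly 0 steps. Then □^0p holds at y, so the antecedent holds at x; validity forces ◇^1p at z, giving a w with zR^1w and yR^0w.
First-order correspondent: forall x forall z (x R^3 z -> exists w (x = w & zRw)).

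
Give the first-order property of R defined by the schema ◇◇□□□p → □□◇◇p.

This is a Sahlqvist (Geach-type) schema ◇^2□^3p → □^2◇^2p.
First-order correspondent: ∀x ∀y ∀z ((xR²y ∧ xR²z) → ∃w (yR³w ∧ zR²w)).

∀x ∀y ∀z ((xR²y ∧ xR²z) → ∃w (yR³w ∧ zR²w))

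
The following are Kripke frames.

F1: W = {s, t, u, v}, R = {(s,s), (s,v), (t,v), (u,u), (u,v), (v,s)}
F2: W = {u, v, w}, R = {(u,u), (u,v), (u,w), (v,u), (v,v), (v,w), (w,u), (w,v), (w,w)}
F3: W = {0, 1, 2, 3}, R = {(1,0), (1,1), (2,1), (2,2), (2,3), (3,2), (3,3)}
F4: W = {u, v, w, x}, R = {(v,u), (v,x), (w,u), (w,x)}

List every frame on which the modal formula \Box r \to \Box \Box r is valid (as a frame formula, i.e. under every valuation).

This is the axiom for transitivity; its first-order frame correspondent is \forall x \forall y \forall z (Rxy \wedge Ryz \to Rxz).
F1: fails — Ruv and Rvs but not Rus.
F2: satisfies the condition.
F3: fails — R32 and R21 but not R31.
F4: satisfies the condition.

F2, F4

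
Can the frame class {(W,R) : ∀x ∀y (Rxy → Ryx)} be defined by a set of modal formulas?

Yes: it is symmetry, defined by the B schema p → □◇p.
Suppose p→□◇p is valid. Take Rxy and set V(p)={x}. Then p at x, so □◇p at x, so ◇p at y, so some z with Ryz has p; z=x, i.e. Ryx.

Yes, by p → □◇p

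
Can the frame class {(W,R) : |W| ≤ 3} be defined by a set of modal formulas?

Not modally definable

Modal frame validity is preserved under disjoint unions.
Any modal formula valid on each of 4 disjoint one-world frames is valid on their disjoint union (validity is preserved under disjoint unions). Each one-world frame has |W|=1≤3, but the union has |W|=4.
Hence having at most 3 worlds is not modally definable.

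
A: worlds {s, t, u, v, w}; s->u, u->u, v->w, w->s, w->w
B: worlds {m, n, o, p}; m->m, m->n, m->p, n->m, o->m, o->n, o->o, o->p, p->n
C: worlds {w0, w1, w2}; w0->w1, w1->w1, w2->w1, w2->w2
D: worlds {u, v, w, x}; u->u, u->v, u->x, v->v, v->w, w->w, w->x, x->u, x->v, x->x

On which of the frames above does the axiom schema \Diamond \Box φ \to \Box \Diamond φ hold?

The schema corresponds to convergence: \forall x \forall y \forall z (Rxy \wedge Rxz \to \exists w (Ryw \wedge Rzw)).
A: fails — Rww and Rws but w and s have no common successor.
B: fails — Rmn and Rmp but n and p have no common successor.
C: ✓.
D: ✓.
Valid on: C, D.

C, D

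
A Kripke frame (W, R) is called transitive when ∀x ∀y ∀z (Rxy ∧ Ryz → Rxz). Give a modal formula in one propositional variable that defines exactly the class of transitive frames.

□p → □□p

The condition is transitivity. The 4 schema □p → □□p defines it.
Suppose □p→□□p is valid. Take Rxy, Ryz and set V(p)={w : Rxw}. Then □p at x, so □□p at x, so □p at y, so p at z, i.e. Rxz.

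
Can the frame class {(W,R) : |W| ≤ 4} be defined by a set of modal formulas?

No

Any modally definable frame class is closed under disjoint unions.
Any modal formula valid on each of 5 disjoint one-world frames is valid on their disjoint union (validity is preserved under disjoint unions). Each one-world frame has |W|=1≤4, but the union has |W|=5.
So no modal formula (or set of formulas) defines exactly the |W|≤4 frames.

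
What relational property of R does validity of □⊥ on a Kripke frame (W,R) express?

□⊥ is valid iff no world has any successor (otherwise □⊥ fails at any world with one).

Emptiness of R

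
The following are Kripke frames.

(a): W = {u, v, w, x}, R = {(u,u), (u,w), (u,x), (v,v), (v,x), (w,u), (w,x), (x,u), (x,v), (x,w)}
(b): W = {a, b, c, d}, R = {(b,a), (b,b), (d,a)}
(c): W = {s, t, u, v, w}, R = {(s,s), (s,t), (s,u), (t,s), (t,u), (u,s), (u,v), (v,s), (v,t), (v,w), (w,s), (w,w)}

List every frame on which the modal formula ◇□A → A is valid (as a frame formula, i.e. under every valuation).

Frame correspondent (Sahlqvist): ∀x ∀y (Rxy → Ryx) — i.e. symmetry.
(a): satisfies the condition.
(b): fails — Rba but not Rab.
(c): fails — Ruv but not Rvu.

(a)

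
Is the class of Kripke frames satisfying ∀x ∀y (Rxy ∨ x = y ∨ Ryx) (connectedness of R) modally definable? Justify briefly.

Any modally definable frame class is closed under disjoint unions.
Take 2 disjoint single-world reflexive frames: each is trivially connected, but their disjoint union has 2 worlds with no edge between distinct components, so it is not connected.
So the class is not modally definable.

No — not modally definable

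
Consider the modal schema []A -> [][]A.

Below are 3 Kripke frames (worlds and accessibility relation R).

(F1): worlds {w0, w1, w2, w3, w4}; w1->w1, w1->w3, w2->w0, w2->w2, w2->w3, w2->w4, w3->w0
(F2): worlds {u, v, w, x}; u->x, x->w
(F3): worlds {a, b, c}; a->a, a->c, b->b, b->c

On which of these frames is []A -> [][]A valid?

This is the axiom for transitivity; its first-order frame correspondent is forall x forall y forall z (Rxy & Ryz -> Rxz).
(F1): fails — Rw1w3 and Rw3w0 but not Rw1w0.
(F2): fails — Rux and Rxw but not Ruw.
(F3): condition met.
Valid on: (F3).

(F3)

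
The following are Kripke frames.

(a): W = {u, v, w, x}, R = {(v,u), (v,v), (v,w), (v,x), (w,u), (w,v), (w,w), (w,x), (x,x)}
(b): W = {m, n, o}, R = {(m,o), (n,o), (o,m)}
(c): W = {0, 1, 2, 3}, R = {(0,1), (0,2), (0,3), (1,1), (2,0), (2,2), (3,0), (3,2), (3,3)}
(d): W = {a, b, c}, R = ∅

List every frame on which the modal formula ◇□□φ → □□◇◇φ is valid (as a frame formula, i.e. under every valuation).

This is the axiom for a generalized confluence (Geach) condition; its first-order frame correspondent is ∀x ∀y ∀z ((xRy ∧ xR²z) → ∃w (yR²w ∧ zR²w)).
(a): fails — vRu, vR²u but no t with uR²t and uR²t.
(b): fails — mRo, mR²m but no w with oR²w and mR²w.
(c): holds.
(d): holds.
Valid on: (c), (d).

(c), (d)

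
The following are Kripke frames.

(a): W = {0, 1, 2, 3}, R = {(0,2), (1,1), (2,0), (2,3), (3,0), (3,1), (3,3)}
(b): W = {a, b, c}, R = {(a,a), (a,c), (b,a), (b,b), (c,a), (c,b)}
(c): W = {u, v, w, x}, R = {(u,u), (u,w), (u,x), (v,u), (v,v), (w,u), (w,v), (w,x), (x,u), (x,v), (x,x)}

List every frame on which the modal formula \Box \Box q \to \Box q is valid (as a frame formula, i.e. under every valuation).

This is the axiom for density; its first-order frame correspondent is \forall x \forall y (Rxy \to \exists z (Rxz \wedge Rzy)).
(a): fails — R02 but no z with R0z and Rz2.
(b): ✓.
(c): ✓.
Valid on: (b), (c).

(b), (c)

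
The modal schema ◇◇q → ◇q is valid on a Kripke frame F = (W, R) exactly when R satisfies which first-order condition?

transitivity: ∀x ∀y ∀z (Rxy ∧ Ryz → Rxz)

Replacing q by ¬q and contraposing gives the equivalent schema □q → □□q.
Suppose □q→□□q is valid. Take Rxy, Ryz and set V(q)={w : Rxw}. Then □q at x, so □□q at x, so □q at y, so q at z, i.e. Rxz.
Conversely, on a frame with transitivity the schema holds at every world under every valuation.
Frame condition: ∀x ∀y ∀z (Rxy ∧ Ryz → Rxz).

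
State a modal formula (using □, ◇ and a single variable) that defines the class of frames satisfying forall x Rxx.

This is reflexivity; the standard corresponding axiom is T: □ψ → ψ.
Suppose □ψ→ψ is valid. At any x set V(ψ)={w : Rxw}. Then □ψ holds at x, so ψ holds at x, i.e. Rxx.

□ψ → ψ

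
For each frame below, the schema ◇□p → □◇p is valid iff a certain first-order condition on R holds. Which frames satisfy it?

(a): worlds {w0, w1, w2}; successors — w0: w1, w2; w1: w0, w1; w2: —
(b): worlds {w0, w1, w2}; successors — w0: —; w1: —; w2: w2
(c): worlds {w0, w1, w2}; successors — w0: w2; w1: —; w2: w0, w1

Frame correspondent (Sahlqvist): ∀x ∀y ∀z (Rxy ∧ Rxz → ∃w (Ryw ∧ Rzw)) — i.e. convergence.
(a): fails — Rw0w1 and Rw0w2 but w1 and w2 have no common successor.
(b): satisfies the condition.
(c): fails — Rw2w0 and Rw2w1 but w0 and w1 have no common successor.
Valid on: (b).

(b)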